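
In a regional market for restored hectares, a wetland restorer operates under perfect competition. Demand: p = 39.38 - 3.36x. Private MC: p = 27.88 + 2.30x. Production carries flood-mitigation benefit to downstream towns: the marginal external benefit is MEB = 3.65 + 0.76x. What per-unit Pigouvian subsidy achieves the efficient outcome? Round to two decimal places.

Social marginal cost = private MC − MEB = 24.23 + 1.54x.
Set SMC = demand: 24.23 + 1.54x = 39.38 - 3.36x → x* = 3.0918.
The Pigouvian subsidy equals MEB at x*: 3.65 + 0.76×3.0918 = 5.9998.

subsidy = 6.00 per unit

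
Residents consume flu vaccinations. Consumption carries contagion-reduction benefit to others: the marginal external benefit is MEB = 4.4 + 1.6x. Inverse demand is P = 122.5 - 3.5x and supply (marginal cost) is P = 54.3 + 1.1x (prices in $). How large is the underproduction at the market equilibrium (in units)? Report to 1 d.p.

9.4 units

Market equilibrium (private): 54.3 + 1.1x = 122.5 - 3.5x → x_m = 14.8261.
Social marginal benefit = demand + MEB = 126.9 - 1.9x.
Set SMB = MC: 126.9 - 1.9x = 54.3 + 1.1x → x* = 24.2000.
Gap = |14.8261 − 24.2000| = 9.3739.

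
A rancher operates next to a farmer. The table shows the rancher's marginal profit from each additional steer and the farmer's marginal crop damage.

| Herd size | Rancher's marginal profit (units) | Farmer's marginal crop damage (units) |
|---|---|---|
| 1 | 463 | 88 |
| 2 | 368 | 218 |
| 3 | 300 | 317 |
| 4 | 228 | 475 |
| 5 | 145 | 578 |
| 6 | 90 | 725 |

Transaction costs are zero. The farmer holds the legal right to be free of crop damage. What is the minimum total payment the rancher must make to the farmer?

306

Efficient level: marginal profit ≥ marginal crop damage through level 2, so k* = 2.
With the farmer holding the right, the rancher must at least compensate total damage at k*: 88 + 218 = 306.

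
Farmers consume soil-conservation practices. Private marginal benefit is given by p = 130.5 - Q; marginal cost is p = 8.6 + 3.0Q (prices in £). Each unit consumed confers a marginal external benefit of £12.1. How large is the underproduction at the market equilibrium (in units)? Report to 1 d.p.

Market equilibrium (private): 8.6 + 3.0Q = 130.5 - Q → Q_m = 30.4750.
Social marginal benefit = demand + MEB = 142.6 - Q.
Set SMB = MC: 142.6 - Q = 8.6 + 3.0Q → Q* = 33.5000.
Gap = |30.4750 − 33.5000| = 3.0250.

3.0 units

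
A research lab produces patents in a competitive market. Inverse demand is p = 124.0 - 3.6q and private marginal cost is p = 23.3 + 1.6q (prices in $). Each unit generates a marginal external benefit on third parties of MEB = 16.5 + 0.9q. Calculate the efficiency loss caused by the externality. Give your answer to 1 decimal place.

DWL = $133.9

Market equilibrium (private): 23.3 + 1.6q = 124.0 - 3.6q → q_m = 19.3654.
Social marginal cost = private MC − MEB = 6.8 + 0.7q.
Set SMC = demand: 6.8 + 0.7q = 124.0 - 3.6q → q* = 27.2558.
Between q* and q_m the wedge demand − SMC runs linearly from 0 to MEB(q_m), so the loss is a triangle.
DWL = ½ × 7.8904 × 33.9288 = 133.8559.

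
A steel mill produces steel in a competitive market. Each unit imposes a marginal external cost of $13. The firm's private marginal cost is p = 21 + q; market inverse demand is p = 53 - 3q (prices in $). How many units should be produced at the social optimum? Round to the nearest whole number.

q* = 5

Social marginal cost = private MC + MEC = 34 + q.
Set SMC = demand: 34 + q = 53 - 3q → q* = 4.7500.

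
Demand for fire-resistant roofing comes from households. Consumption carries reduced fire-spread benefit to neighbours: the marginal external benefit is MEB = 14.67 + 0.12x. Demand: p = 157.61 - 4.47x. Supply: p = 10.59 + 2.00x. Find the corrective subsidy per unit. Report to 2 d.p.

subsidy = 17.73 per unit

Social marginal benefit = demand + MEB = 172.28 - 4.35x.
Set SMB = MC: 172.28 - 4.35x = 10.59 + 2.00x → x* = 25.4630.
The Pigouvian subsidy equals MEB at x*: 14.67 + 0.12×25.4630 = 17.7256.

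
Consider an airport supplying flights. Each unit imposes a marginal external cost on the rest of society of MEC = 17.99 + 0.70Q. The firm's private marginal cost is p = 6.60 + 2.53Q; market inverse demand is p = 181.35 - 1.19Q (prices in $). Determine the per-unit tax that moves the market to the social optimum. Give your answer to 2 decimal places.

Social marginal cost = private MC + MEC = 24.59 + 3.23Q.
Set SMC = demand: 24.59 + 3.23Q = 181.35 - 1.19Q → Q* = 35.4661.
The Pigouvian tax equals MEC at Q*: 17.99 + 0.70×35.4661 = 42.8163.

tax = $42.82 per unit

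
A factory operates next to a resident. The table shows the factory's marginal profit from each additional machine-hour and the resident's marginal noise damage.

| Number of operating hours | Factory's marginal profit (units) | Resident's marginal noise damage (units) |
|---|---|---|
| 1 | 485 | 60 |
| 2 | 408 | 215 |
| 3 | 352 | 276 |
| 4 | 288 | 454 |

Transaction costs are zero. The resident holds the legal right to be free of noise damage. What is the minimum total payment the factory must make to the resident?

Efficient level: marginal profit ≥ marginal noise damage through level 3, so k* = 3.
With the resident holding the right, the factory must at least compensate total damage at k*: 60 + 215 + 276 = 551.

551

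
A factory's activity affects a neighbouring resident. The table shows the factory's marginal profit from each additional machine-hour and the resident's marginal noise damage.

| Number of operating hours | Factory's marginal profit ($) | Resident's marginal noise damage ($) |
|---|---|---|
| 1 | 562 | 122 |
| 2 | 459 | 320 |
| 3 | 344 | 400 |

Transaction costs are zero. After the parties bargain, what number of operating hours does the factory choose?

Bargaining reaches the level where marginal profit last exceeds marginal noise damage.
That holds through level 2 (459 ≥ 320) but not at 3 (344 < 400).

2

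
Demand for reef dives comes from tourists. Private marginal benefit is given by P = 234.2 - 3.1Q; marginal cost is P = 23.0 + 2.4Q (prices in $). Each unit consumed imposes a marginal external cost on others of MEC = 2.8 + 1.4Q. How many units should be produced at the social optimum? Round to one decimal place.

Q* = 30.2

Social marginal benefit = demand − MEC = 231.4 - 4.5Q.
Set SMB = MC: 231.4 - 4.5Q = 23.0 + 2.4Q → Q* = 30.2029.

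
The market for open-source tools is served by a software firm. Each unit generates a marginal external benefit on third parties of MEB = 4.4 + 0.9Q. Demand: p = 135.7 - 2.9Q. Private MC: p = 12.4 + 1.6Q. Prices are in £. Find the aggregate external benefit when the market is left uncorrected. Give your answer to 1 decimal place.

Market equilibrium (private): 12.4 + 1.6Q = 135.7 - 2.9Q → Q_m = 27.4000.
Total external benefit = ∫₀^{Q_m} (4.4 + 0.9Q) dQ = 4.4×27.4000 + ½×0.9×27.4000² = 458.4020.

£458.4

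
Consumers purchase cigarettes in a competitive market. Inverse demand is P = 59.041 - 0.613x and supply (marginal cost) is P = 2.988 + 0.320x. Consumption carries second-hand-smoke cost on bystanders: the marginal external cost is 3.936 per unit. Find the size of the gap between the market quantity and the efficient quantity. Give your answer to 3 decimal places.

4.219 units

Market equilibrium (private): 2.988 + 0.320x = 59.041 - 0.613x → x_m = 60.0782.
Social marginal benefit = demand − MEC = 55.105 - 0.613x.
Set SMB = MC: 55.105 - 0.613x = 2.988 + 0.320x → x* = 55.8596.
Gap = |60.0782 − 55.8596| = 4.2186.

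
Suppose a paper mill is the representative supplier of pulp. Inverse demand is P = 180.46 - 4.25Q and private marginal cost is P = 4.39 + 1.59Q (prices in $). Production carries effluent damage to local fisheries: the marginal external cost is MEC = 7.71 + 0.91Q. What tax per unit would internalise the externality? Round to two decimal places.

tax = $30.41 per unit

Social marginal cost = private MC + MEC = 12.10 + 2.50Q.
Set SMC = demand: 12.10 + 2.50Q = 180.46 - 4.25Q → Q* = 24.9422.
The Pigouvian tax equals MEC at Q*: 7.71 + 0.91×24.9422 = 30.4074.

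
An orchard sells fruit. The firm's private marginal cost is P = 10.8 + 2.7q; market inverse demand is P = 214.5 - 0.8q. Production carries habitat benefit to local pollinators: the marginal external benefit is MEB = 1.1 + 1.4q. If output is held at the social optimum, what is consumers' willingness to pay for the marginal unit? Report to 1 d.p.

Social marginal cost = private MC − MEB = 9.7 + 1.3q.
Set SMC = demand: 9.7 + 1.3q = 214.5 - 0.8q → q* = 97.5238.
Consumer price on the demand curve at q*: 214.5 − 0.8×97.5238 = 136.4810.

P = 136.5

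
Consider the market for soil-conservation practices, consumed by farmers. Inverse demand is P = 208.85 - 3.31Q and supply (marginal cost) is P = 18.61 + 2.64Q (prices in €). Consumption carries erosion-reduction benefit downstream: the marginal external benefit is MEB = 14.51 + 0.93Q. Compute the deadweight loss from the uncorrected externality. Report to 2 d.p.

DWL = €194.98

Market equilibrium (private): 18.61 + 2.64Q = 208.85 - 3.31Q → Q_m = 31.9731.
Social marginal benefit = demand + MEB = 223.36 - 2.38Q.
Set SMB = MC: 223.36 - 2.38Q = 18.61 + 2.64Q → Q* = 40.7869.
Height of the DWL triangle at Q_m is SMB(Q_m) − MC(Q_m) = MEB(Q_m) = 44.2450.
DWL = ½ × 8.8138 × 44.2450 = 194.9833.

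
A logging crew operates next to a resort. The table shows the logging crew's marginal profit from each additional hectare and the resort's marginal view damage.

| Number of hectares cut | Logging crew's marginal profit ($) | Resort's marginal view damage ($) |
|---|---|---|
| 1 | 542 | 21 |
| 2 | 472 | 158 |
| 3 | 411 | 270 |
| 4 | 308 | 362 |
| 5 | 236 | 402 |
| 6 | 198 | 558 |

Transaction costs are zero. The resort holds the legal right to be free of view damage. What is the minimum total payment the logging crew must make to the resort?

$449

Efficient level: marginal profit ≥ marginal view damage through level 3, so k* = 3.
With the resort holding the right, the logging crew must at least compensate total damage at k*: 21 + 158 + 270 = 449.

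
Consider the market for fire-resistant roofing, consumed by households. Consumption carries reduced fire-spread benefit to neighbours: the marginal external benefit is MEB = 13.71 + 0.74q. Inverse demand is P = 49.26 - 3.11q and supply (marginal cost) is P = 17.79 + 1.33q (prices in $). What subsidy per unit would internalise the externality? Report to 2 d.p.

subsidy = $22.75 per unit

Social marginal benefit = demand + MEB = 62.97 - 2.37q.
Set SMB = MC: 62.97 - 2.37q = 17.79 + 1.33q → q* = 12.2108.
The Pigouvian subsidy equals MEB at q*: 13.71 + 0.74×12.2108 = 22.7460.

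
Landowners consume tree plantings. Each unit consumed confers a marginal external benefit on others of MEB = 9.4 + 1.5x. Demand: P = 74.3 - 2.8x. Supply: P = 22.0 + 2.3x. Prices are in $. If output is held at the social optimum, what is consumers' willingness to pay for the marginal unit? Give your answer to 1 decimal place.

P = $26.3

Social marginal benefit = demand + MEB = 83.7 - 1.3x.
Set SMB = MC: 83.7 - 1.3x = 22.0 + 2.3x → x* = 17.1389.
Consumer price on the demand curve at x*: 74.3 − 2.8×17.1389 = 26.3111.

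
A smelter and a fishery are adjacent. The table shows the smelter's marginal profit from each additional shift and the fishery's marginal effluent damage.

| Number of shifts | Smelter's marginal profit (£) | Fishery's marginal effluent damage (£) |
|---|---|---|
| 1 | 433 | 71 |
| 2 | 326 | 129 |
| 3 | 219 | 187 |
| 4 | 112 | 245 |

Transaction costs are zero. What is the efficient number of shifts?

Bargaining reaches the level where marginal profit last exceeds marginal effluent damage.
That holds through level 3 (219 ≥ 187) but not at 4 (112 < 245).

3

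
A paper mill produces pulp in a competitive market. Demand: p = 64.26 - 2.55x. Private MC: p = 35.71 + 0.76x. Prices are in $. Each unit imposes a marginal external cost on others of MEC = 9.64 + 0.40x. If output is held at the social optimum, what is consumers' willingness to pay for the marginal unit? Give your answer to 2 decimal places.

P = $51.26

Social marginal cost = private MC + MEC = 45.35 + 1.16x.
Set SMC = demand: 45.35 + 1.16x = 64.26 - 2.55x → x* = 5.0970.
Consumer price on the demand curve at x*: 64.26 − 2.55×5.0970 = 51.2627.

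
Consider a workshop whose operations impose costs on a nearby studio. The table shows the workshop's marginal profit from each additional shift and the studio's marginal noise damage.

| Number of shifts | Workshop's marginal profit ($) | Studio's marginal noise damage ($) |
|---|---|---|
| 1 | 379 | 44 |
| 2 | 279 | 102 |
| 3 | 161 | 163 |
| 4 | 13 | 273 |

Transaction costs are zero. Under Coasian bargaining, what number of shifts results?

2

Bargaining reaches the level where marginal profit last exceeds marginal noise damage.
That holds through level 2 (279 ≥ 102) but not at 3 (161 < 163).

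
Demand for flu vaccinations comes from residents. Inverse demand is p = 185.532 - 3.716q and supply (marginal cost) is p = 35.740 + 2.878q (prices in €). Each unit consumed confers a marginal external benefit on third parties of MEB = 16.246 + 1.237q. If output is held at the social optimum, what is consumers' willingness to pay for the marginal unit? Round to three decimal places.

P = €70.356

Social marginal benefit = demand + MEB = 201.778 - 2.479q.
Set SMB = MC: 201.778 - 2.479q = 35.740 + 2.878q → q* = 30.9946.
Consumer price on the demand curve at q*: 185.532 − 3.716×30.9946 = 70.3561.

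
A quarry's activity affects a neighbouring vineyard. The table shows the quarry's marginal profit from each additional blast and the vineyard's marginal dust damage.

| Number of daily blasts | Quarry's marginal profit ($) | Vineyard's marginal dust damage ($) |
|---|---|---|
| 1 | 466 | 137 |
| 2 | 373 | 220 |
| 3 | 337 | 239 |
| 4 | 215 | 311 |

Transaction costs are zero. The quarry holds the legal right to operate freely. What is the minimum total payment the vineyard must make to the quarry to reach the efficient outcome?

$215

Left alone the quarry would choose level 4 (marginal profit stays positive).
Efficient level: k* = 3 (marginal profit ≥ marginal dust damage through 3).
The vineyard must at least cover the quarry's forgone profit from cutting 4→3: 215 = 215.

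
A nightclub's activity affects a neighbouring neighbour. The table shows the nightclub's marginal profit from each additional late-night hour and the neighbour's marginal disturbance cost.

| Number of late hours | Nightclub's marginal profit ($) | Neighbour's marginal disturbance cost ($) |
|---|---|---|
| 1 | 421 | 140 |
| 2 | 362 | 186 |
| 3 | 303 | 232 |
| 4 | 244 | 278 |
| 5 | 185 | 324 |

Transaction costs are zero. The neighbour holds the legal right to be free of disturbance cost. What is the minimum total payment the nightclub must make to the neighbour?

$558

Efficient level: marginal profit ≥ marginal disturbance cost through level 3, so k* = 3.
With the neighbour holding the right, the nightclub must at least compensate total damage at k*: 140 + 186 + 232 = 558.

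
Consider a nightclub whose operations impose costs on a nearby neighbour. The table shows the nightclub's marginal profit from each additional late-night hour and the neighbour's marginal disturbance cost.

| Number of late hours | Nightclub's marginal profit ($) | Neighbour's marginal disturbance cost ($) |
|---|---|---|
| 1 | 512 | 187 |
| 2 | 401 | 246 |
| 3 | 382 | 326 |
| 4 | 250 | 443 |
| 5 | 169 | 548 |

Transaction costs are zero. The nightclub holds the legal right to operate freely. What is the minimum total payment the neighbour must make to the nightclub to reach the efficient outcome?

$419

Left alone the nightclub would choose level 5 (marginal profit stays positive).
Efficient level: k* = 3 (marginal profit ≥ marginal disturbance cost through 3).
The neighbour must at least cover the nightclub's forgone profit from cutting 5→3: 250 + 169 = 419.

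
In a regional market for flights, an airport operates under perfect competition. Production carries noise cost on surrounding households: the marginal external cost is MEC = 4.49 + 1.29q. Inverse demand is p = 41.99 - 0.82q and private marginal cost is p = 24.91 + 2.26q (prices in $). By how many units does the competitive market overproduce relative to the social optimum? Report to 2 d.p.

2.66 units

Market equilibrium (private): 24.91 + 2.26q = 41.99 - 0.82q → q_m = 5.5455.
Social marginal cost = private MC + MEC = 29.40 + 3.55q.
Set SMC = demand: 29.40 + 3.55q = 41.99 - 0.82q → q* = 2.8810.
Gap = |5.5455 − 2.8810| = 2.6645.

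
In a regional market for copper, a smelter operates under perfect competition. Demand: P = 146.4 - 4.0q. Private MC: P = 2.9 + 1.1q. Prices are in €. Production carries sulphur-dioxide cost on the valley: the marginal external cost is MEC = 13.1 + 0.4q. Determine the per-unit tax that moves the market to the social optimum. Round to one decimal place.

tax = €22.6 per unit

Social marginal cost = private MC + MEC = 16.0 + 1.5q.
Set SMC = demand: 16.0 + 1.5q = 146.4 - 4.0q → q* = 23.7091.
The Pigouvian tax equals MEC at q*: 13.1 + 0.4×23.7091 = 22.5836.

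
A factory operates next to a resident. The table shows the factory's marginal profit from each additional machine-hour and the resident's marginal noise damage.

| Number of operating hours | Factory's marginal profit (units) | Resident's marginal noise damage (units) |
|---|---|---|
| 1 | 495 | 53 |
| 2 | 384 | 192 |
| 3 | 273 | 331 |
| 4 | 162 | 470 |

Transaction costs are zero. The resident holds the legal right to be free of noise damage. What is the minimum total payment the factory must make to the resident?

245

Efficient level: marginal profit ≥ marginal noise damage through level 2, so k* = 2.
With the resident holding the right, the factory must at least compensate total damage at k*: 53 + 192 = 245.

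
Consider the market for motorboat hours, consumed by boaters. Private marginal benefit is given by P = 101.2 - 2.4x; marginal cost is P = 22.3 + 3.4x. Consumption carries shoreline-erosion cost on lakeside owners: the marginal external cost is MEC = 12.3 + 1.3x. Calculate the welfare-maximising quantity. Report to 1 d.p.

Social marginal benefit = demand − MEC = 88.9 - 3.7x.
Set SMB = MC: 88.9 - 3.7x = 22.3 + 3.4x → x* = 9.3803.

x* = 9.4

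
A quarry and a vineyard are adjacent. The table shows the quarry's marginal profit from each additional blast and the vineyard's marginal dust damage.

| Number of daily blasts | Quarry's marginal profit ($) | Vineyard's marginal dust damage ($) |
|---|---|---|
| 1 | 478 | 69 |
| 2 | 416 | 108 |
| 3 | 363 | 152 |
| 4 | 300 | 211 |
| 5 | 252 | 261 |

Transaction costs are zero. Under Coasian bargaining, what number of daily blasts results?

4

Bargaining reaches the level where marginal profit last exceeds marginal dust damage.
That holds through level 4 (300 ≥ 211) but not at 5 (252 < 261).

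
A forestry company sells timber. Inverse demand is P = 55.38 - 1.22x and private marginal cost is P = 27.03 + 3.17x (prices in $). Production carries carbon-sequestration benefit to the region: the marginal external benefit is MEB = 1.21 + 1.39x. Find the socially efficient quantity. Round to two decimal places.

Social marginal cost = private MC − MEB = 25.82 + 1.78x.
Set SMC = demand: 25.82 + 1.78x = 55.38 - 1.22x → x* = 9.8533.

x* = 9.85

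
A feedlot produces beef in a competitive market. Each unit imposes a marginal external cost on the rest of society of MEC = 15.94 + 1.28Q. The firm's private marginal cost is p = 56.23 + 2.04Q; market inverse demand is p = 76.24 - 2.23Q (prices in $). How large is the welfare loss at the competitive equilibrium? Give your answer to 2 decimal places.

Market equilibrium (private): 56.23 + 2.04Q = 76.24 - 2.23Q → Q_m = 4.6862.
Social marginal cost = private MC + MEC = 72.17 + 3.32Q.
Set SMC = demand: 72.17 + 3.32Q = 76.24 - 2.23Q → Q* = 0.7333.
Between Q* and Q_m the wedge SMC − demand runs linearly from 0 to MEC(Q_m), so the loss is a triangle.
DWL = ½ × 3.9529 × 21.9383 = 43.3600.

DWL = $43.36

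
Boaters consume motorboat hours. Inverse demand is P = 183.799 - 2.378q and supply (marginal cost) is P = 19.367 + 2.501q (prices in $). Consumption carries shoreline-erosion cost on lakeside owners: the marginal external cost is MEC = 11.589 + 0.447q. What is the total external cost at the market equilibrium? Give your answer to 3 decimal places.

Market equilibrium (private): 19.367 + 2.501q = 183.799 - 2.378q → q_m = 33.7020.
Total external cost = ∫₀^{q_m} (11.589 + 0.447q) dq = 11.589×33.7020 + ½×0.447×33.7020² = 644.4293.

$644.429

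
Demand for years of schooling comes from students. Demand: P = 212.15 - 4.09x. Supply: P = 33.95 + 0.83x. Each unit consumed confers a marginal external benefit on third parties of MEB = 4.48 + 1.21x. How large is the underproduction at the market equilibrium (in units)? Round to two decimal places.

13.02 units

Market equilibrium (private): 33.95 + 0.83x = 212.15 - 4.09x → x_m = 36.2195.
Social marginal benefit = demand + MEB = 216.63 - 2.88x.
Set SMB = MC: 216.63 - 2.88x = 33.95 + 0.83x → x* = 49.2399.
Gap = |36.2195 − 49.2399| = 13.0204.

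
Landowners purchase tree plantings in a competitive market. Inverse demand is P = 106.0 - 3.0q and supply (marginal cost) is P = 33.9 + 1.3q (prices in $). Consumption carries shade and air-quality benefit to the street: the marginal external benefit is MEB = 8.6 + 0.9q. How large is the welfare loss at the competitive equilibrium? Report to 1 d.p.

DWL = $82.5

Market equilibrium (private): 33.9 + 1.3q = 106.0 - 3.0q → q_m = 16.7674.
Social marginal benefit = demand + MEB = 114.6 - 2.1q.
Set SMB = MC: 114.6 - 2.1q = 33.9 + 1.3q → q* = 23.7353.
Between q* and q_m the wedge SMB − MC runs linearly from 0 to MEB(q_m), so the loss is a triangle.
DWL = ½ × 6.9679 × 23.6907 = 82.5372.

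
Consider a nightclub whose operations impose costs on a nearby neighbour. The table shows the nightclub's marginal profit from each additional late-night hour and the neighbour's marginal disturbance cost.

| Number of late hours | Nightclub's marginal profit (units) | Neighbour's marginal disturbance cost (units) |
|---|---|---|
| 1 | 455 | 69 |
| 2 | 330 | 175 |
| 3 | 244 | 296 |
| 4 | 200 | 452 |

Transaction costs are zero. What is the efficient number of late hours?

2

Bargaining reaches the level where marginal profit last exceeds marginal disturbance cost.
That holds through level 2 (330 ≥ 175) but not at 3 (244 < 296).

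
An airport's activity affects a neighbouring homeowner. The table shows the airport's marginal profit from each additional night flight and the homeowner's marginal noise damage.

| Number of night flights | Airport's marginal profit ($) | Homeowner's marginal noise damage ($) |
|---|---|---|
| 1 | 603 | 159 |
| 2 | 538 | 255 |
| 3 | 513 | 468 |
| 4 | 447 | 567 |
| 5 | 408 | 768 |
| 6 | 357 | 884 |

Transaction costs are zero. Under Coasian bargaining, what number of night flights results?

3

Bargaining reaches the level where marginal profit last exceeds marginal noise damage.
That holds through level 3 (513 ≥ 468) but not at 4 (447 < 567).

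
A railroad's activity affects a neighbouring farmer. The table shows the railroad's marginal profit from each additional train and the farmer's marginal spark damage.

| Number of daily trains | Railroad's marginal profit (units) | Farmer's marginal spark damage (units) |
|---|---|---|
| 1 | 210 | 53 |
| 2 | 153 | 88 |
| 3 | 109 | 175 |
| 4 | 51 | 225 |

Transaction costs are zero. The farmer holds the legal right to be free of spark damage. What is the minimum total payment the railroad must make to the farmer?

Efficient level: marginal profit ≥ marginal spark damage through level 2, so k* = 2.
With the farmer holding the right, the railroad must at least compensate total damage at k*: 53 + 88 = 141.

141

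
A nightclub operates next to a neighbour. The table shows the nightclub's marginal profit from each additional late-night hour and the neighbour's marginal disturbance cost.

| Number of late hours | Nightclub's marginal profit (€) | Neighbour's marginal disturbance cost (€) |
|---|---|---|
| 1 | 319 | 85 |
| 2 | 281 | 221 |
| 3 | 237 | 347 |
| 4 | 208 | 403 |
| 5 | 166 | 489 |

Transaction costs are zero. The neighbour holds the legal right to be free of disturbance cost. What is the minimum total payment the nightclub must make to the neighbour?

€306

Efficient level: marginal profit ≥ marginal disturbance cost through level 2, so k* = 2.
With the neighbour holding the right, the nightclub must at least compensate total damage at k*: 85 + 221 = 306.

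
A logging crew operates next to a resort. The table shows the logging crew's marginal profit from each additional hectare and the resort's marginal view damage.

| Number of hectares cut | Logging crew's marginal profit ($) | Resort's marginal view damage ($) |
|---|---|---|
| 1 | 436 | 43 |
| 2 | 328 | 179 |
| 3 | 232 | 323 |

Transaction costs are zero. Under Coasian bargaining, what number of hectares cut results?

Bargaining reaches the level where marginal profit last exceeds marginal view damage.
That holds through level 2 (328 ≥ 179) but not at 3 (232 < 323).

2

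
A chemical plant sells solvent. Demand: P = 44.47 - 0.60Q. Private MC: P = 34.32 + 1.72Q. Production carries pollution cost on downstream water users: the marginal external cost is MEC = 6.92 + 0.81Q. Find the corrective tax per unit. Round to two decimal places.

tax = 7.76 per unit

Social marginal cost = private MC + MEC = 41.24 + 2.53Q.
Set SMC = demand: 41.24 + 2.53Q = 44.47 - 0.60Q → Q* = 1.0319.
The Pigouvian tax equals MEC at Q*: 6.92 + 0.81×1.0319 = 7.7558.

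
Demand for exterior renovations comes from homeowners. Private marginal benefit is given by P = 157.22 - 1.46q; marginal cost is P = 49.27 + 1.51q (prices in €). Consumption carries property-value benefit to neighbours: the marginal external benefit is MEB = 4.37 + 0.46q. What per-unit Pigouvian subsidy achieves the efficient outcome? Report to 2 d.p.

subsidy = €24.95 per unit

Social marginal benefit = demand + MEB = 161.59 - q.
Set SMB = MC: 161.59 - q = 49.27 + 1.51q → q* = 44.7490.
The Pigouvian subsidy equals MEB at q*: 4.37 + 0.46×44.7490 = 24.9545.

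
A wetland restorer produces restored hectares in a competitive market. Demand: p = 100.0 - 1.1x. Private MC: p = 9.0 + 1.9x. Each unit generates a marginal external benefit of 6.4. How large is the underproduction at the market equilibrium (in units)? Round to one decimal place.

2.1 units

Market equilibrium (private): 9.0 + 1.9x = 100.0 - 1.1x → x_m = 30.3333.
Social marginal cost = private MC − MEB = 2.6 + 1.9x.
Set SMC = demand: 2.6 + 1.9x = 100.0 - 1.1x → x* = 32.4667.
Gap = |30.3333 − 32.4667| = 2.1334.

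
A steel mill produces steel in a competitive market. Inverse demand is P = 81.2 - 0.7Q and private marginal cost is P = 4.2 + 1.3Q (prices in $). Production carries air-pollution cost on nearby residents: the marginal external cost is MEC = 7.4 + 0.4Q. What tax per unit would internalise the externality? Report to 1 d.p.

tax = $19.0 per unit

Social marginal cost = private MC + MEC = 11.6 + 1.7Q.
Set SMC = demand: 11.6 + 1.7Q = 81.2 - 0.7Q → Q* = 29.0000.
The Pigouvian tax equals MEC at Q*: 7.4 + 0.4×29.0000 = 19.0000.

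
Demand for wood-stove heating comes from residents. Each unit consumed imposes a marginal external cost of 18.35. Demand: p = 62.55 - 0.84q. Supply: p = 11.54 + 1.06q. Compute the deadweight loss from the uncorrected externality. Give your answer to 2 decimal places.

Market equilibrium (private): 11.54 + 1.06q = 62.55 - 0.84q → q_m = 26.8474.
Social marginal benefit = demand − MEC = 44.20 - 0.84q.
Set SMB = MC: 44.20 - 0.84q = 11.54 + 1.06q → q* = 17.1895.
The welfare-loss triangle has base |q_m − q*| and height MEC(q_m) (the vertical gap between SMB and MC is zero at q* and MEC at q_m).
DWL = ½ × 9.6579 × 18.3500 = 88.6112.

DWL = 88.61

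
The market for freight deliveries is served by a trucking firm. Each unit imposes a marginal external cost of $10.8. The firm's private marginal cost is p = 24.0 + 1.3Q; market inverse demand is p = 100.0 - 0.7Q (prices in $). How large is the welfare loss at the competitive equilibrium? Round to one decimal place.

Market equilibrium (private): 24.0 + 1.3Q = 100.0 - 0.7Q → Q_m = 38.0000.
Social marginal cost = private MC + MEC = 34.8 + 1.3Q.
Set SMC = demand: 34.8 + 1.3Q = 100.0 - 0.7Q → Q* = 32.6000.
The loss is the area between SMC and demand from Q* to Q_m; with linear curves that's a triangle of height MEC(Q_m).
DWL = ½ × 5.4000 × 10.8000 = 29.1600.

DWL = $29.2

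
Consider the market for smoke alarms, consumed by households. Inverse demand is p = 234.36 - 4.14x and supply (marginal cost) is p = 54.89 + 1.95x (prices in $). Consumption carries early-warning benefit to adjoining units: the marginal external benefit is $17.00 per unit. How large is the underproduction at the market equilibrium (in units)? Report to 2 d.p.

2.79 units

Market equilibrium (private): 54.89 + 1.95x = 234.36 - 4.14x → x_m = 29.4696.
Social marginal benefit = demand + MEB = 251.36 - 4.14x.
Set SMB = MC: 251.36 - 4.14x = 54.89 + 1.95x → x* = 32.2611.
Gap = |29.4696 − 32.2611| = 2.7915.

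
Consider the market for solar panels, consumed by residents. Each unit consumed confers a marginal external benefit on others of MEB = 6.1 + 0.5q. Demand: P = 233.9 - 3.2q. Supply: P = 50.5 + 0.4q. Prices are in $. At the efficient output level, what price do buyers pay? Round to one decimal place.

P = $38.3

Social marginal benefit = demand + MEB = 240.0 - 2.7q.
Set SMB = MC: 240.0 - 2.7q = 50.5 + 0.4q → q* = 61.1290.
Consumer price on the demand curve at q*: 233.9 − 3.2×61.1290 = 38.2872.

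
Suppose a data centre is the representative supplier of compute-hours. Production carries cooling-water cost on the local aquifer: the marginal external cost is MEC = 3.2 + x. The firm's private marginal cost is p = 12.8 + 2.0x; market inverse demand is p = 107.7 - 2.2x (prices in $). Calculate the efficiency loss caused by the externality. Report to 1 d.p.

DWL = $64.0

Market equilibrium (private): 12.8 + 2.0x = 107.7 - 2.2x → x_m = 22.5952.
Social marginal cost = private MC + MEC = 16.0 + 3.0x.
Set SMC = demand: 16.0 + 3.0x = 107.7 - 2.2x → x* = 17.6346.
The loss is the area between SMC and demand from x* to x_m; with linear curves that's a triangle of height MEC(x_m).
DWL = ½ × 4.9606 × 25.7952 = 63.9798.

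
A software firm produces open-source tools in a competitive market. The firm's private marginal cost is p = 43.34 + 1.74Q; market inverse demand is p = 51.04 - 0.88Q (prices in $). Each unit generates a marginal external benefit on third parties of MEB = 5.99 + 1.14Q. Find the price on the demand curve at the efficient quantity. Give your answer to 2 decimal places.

P = $42.90

Social marginal cost = private MC − MEB = 37.35 + 0.60Q.
Set SMC = demand: 37.35 + 0.60Q = 51.04 - 0.88Q → Q* = 9.2500.
Consumer price on the demand curve at Q*: 51.04 − 0.88×9.2500 = 42.9000.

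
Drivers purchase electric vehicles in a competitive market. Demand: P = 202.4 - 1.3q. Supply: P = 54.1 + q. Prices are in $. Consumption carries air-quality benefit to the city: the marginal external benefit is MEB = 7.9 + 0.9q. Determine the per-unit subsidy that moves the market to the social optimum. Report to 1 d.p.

subsidy = $108.3 per unit

Social marginal benefit = demand + MEB = 210.3 - 0.4q.
Set SMB = MC: 210.3 - 0.4q = 54.1 + q → q* = 111.5714.
The Pigouvian subsidy equals MEB at q*: 7.9 + 0.9×111.5714 = 108.3143.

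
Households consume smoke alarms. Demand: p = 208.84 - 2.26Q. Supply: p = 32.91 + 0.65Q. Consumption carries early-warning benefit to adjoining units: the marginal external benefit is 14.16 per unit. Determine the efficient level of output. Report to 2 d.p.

Social marginal benefit = demand + MEB = 223.00 - 2.26Q.
Set SMB = MC: 223.00 - 2.26Q = 32.91 + 0.65Q → Q* = 65.3230.

Q* = 65.32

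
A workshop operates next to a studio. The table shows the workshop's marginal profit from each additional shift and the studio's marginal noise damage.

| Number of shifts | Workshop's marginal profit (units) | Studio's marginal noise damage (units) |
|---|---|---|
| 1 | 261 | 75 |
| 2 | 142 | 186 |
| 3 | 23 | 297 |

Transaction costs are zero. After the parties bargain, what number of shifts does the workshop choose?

Bargaining reaches the level where marginal profit last exceeds marginal noise damage.
That holds through level 1 (261 ≥ 75) but not at 2 (142 < 186).

1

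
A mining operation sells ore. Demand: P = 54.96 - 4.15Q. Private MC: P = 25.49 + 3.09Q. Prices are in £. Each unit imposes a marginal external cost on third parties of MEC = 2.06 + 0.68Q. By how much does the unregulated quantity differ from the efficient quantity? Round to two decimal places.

Market equilibrium (private): 25.49 + 3.09Q = 54.96 - 4.15Q → Q_m = 4.0704.
Social marginal cost = private MC + MEC = 27.55 + 3.77Q.
Set SMC = demand: 27.55 + 3.77Q = 54.96 - 4.15Q → Q* = 3.4609.
Gap = |4.0704 − 3.4609| = 0.6095.

0.61 units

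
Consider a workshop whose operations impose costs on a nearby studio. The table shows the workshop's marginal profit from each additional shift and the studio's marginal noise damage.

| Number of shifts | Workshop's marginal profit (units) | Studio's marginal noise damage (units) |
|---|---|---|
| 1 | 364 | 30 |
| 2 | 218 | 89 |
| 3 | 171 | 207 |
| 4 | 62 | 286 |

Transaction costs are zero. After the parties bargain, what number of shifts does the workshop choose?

Bargaining reaches the level where marginal profit last exceeds marginal noise damage.
That holds through level 2 (218 ≥ 89) but not at 3 (171 < 207).

2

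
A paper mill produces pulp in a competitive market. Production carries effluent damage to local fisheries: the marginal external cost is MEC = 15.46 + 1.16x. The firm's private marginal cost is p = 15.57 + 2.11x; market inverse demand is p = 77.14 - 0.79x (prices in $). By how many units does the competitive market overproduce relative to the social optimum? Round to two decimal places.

9.87 units

Market equilibrium (private): 15.57 + 2.11x = 77.14 - 0.79x → x_m = 21.2310.
Social marginal cost = private MC + MEC = 31.03 + 3.27x.
Set SMC = demand: 31.03 + 3.27x = 77.14 - 0.79x → x* = 11.3571.
Gap = |21.2310 − 11.3571| = 9.8739.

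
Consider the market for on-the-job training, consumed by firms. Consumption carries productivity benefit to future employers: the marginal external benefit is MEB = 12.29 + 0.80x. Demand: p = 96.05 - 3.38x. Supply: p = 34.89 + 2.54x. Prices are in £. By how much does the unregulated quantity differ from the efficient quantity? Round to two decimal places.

Market equilibrium (private): 34.89 + 2.54x = 96.05 - 3.38x → x_m = 10.3311.
Social marginal benefit = demand + MEB = 108.34 - 2.58x.
Set SMB = MC: 108.34 - 2.58x = 34.89 + 2.54x → x* = 14.3457.
Gap = |10.3311 − 14.3457| = 4.0146.

4.01 units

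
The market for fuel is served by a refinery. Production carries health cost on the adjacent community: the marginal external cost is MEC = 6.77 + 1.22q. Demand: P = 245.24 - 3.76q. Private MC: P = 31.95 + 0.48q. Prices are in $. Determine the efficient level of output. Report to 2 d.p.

Social marginal cost = private MC + MEC = 38.72 + 1.70q.
Set SMC = demand: 38.72 + 1.70q = 245.24 - 3.76q → q* = 37.8242.

q* = 37.82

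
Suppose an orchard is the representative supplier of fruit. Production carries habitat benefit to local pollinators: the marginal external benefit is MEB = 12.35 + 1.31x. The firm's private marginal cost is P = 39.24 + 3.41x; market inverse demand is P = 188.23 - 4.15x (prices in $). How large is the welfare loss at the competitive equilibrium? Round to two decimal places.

Market equilibrium (private): 39.24 + 3.41x = 188.23 - 4.15x → x_m = 19.7077.
Social marginal cost = private MC − MEB = 26.89 + 2.10x.
Set SMC = demand: 26.89 + 2.10x = 188.23 - 4.15x → x* = 25.8144.
The welfare-loss triangle has base |x_m − x*| and height MEB(x_m) (the vertical gap between SMC and demand is zero at x* and MEB at x_m).
DWL = ½ × 6.1067 × 38.1671 = 116.5375.

DWL = $116.54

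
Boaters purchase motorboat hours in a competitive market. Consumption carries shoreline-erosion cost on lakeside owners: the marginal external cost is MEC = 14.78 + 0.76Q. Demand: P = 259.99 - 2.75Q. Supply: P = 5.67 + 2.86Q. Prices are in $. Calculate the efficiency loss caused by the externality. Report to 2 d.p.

Market equilibrium (private): 5.67 + 2.86Q = 259.99 - 2.75Q → Q_m = 45.3333.
Social marginal benefit = demand − MEC = 245.21 - 3.51Q.
Set SMB = MC: 245.21 - 3.51Q = 5.67 + 2.86Q → Q* = 37.6044.
Height of the DWL triangle at Q_m is MC(Q_m) − SMB(Q_m) = MEC(Q_m) = 49.2333.
DWL = ½ × 7.7289 × 49.2333 = 190.2596.

DWL = $190.26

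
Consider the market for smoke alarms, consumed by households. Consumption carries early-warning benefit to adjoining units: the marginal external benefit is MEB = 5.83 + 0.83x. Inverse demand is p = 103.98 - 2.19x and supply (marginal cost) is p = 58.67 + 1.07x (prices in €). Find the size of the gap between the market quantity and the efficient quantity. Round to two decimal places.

7.15 units

Market equilibrium (private): 58.67 + 1.07x = 103.98 - 2.19x → x_m = 13.8988.
Social marginal benefit = demand + MEB = 109.81 - 1.36x.
Set SMB = MC: 109.81 - 1.36x = 58.67 + 1.07x → x* = 21.0453.
Gap = |13.8988 − 21.0453| = 7.1465.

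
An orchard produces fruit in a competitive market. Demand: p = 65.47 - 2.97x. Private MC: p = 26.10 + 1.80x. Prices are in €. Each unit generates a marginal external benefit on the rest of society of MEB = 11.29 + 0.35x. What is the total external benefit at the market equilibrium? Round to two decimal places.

Market equilibrium (private): 26.10 + 1.80x = 65.47 - 2.97x → x_m = 8.2537.
Total external benefit = ∫₀^{x_m} (11.29 + 0.35x) dx = 11.29×8.2537 + ½×0.35×8.2537² = 105.1059.

€105.11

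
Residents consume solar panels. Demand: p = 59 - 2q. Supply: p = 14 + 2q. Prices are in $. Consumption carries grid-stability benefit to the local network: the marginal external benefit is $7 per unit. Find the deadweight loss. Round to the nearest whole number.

DWL = $6

Market equilibrium (private): 14 + 2q = 59 - 2q → q_m = 11.2500.
Social marginal benefit = demand + MEB = 66 - 2q.
Set SMB = MC: 66 - 2q = 14 + 2q → q* = 13.0000.
The loss is the area between SMB and MC from q* to q_m; with linear curves that's a triangle of height MEB(q_m).
DWL = ½ × 1.7500 × 7.0000 = 6.1250.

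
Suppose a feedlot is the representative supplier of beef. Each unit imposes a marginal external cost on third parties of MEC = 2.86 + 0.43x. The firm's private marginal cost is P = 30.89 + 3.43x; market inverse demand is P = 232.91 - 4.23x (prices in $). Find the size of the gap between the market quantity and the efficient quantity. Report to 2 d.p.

Market equilibrium (private): 30.89 + 3.43x = 232.91 - 4.23x → x_m = 26.3734.
Social marginal cost = private MC + MEC = 33.75 + 3.86x.
Set SMC = demand: 33.75 + 3.86x = 232.91 - 4.23x → x* = 24.6180.
Gap = |26.3734 − 24.6180| = 1.7554.

1.76 units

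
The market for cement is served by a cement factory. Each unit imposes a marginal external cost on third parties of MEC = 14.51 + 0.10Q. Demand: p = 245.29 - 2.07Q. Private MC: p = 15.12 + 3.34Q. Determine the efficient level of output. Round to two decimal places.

Q* = 39.14

Social marginal cost = private MC + MEC = 29.63 + 3.44Q.
Set SMC = demand: 29.63 + 3.44Q = 245.29 - 2.07Q → Q* = 39.1397.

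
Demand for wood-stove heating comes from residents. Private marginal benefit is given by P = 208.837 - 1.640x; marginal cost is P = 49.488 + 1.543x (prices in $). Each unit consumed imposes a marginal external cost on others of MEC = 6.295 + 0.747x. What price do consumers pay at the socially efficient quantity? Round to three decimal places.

Social marginal benefit = demand − MEC = 202.542 - 2.387x.
Set SMB = MC: 202.542 - 2.387x = 49.488 + 1.543x → x* = 38.9450.
Consumer price on the demand curve at x*: 208.837 − 1.640×38.9450 = 144.9672.

P = $144.967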